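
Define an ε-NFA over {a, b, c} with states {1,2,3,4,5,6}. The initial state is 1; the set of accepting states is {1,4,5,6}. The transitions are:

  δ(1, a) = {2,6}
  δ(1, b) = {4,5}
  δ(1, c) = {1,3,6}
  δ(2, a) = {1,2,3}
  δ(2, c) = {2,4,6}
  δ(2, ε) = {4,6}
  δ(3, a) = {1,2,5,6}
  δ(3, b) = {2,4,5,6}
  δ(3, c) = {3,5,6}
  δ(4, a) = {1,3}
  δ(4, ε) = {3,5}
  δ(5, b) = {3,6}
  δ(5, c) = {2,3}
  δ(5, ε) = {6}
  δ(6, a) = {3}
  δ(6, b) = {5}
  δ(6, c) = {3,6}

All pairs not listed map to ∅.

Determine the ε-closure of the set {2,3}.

{2,3,4,5,6}

Begin with {2,3}.
2 →ε {4,6}; add 4, 6.
4 →ε {3,5}; add 5.
ε-closure = {2,3,4,5,6}.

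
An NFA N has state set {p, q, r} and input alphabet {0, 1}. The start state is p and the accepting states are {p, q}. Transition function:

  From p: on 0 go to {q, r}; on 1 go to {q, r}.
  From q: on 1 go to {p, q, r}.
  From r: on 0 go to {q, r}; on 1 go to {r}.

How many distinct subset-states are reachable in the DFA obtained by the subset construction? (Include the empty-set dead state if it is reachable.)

Start state of the DFA: {p}.
{p} --0--> {q, r}  [new]
{p} --1--> {q, r}  [seen]
{q, r} --0--> {q, r}  [seen]
{q, r} --1--> {p, q, r}  [new]
{p, q, r} --0--> {q, r}  [seen]
{p, q, r} --1--> {p, q, r}  [seen]
Reachable DFA states: {p}, {q, r}, {p, q, r}.

3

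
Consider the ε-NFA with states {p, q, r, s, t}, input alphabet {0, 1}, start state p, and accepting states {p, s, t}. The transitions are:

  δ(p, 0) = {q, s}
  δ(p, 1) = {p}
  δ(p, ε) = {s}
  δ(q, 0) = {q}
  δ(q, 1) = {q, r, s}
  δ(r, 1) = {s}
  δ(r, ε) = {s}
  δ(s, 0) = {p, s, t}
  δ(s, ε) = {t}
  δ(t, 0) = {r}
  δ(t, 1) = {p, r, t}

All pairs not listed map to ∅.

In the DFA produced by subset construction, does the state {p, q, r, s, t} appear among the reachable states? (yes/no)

Start state of the DFA: {p, s, t} (ε-closure of the NFA start).
{p, s, t} --0--> {p, q, r, s, t}  [new]
{p, s, t} --1--> {p, r, s, t}  [new]
{p, q, r, s, t} --0--> {p, q, r, s, t}  [seen]
{p, q, r, s, t} --1--> {p, q, r, s, t}  [seen]
{p, r, s, t} --0--> {p, q, r, s, t}  [seen]
{p, r, s, t} --1--> {p, r, s, t}  [seen]
Reachable DFA states: {p, s, t}, {p, q, r, s, t}, {p, r, s, t}.
{p, q, r, s, t} is among them.

yes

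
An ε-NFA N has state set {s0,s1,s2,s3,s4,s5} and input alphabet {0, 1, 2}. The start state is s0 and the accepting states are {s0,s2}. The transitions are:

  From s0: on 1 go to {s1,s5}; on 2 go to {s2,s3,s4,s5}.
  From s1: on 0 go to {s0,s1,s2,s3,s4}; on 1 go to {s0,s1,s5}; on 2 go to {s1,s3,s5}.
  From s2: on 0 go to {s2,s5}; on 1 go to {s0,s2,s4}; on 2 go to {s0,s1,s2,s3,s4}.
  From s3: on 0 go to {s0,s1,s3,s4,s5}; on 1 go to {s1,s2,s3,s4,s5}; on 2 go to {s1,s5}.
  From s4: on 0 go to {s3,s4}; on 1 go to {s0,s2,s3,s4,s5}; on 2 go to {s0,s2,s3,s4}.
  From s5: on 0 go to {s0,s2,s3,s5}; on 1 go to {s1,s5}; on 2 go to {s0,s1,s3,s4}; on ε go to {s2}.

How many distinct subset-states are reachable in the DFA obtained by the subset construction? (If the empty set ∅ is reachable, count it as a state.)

6

Start state of the DFA: {s0} (ε-closure of the NFA start).
{s0} --0--> ∅  [new]
{s0} --1--> {s1,s2,s5}  [new]
{s0} --2--> {s2,s3,s4,s5}  [new]
∅ --0--> ∅  [seen]
∅ --1--> ∅  [seen]
∅ --2--> ∅  [seen]
{s1,s2,s5} --0--> {s0,s1,s2,s3,s4,s5}  [new]
{s1,s2,s5} --1--> {s0,s1,s2,s4,s5}  [new]
{s1,s2,s5} --2--> {s0,s1,s2,s3,s4,s5}  [seen]
{s2,s3,s4,s5} --0--> {s0,s1,s2,s3,s4,s5}  [seen]
{s2,s3,s4,s5} --1--> {s0,s1,s2,s3,s4,s5}  [seen]
{s2,s3,s4,s5} --2--> {s0,s1,s2,s3,s4,s5}  [seen]
{s0,s1,s2,s3,s4,s5} --0--> {s0,s1,s2,s3,s4,s5}  [seen]
{s0,s1,s2,s3,s4,s5} --1--> {s0,s1,s2,s3,s4,s5}  [seen]
{s0,s1,s2,s3,s4,s5} --2--> {s0,s1,s2,s3,s4,s5}  [seen]
{s0,s1,s2,s4,s5} --0--> {s0,s1,s2,s3,s4,s5}  [seen]
{s0,s1,s2,s4,s5} --1--> {s0,s1,s2,s3,s4,s5}  [seen]
{s0,s1,s2,s4,s5} --2--> {s0,s1,s2,s3,s4,s5}  [seen]
Reachable DFA states: {s0}, ∅, {s1,s2,s5}, {s2,s3,s4,s5}, {s0,s1,s2,s3,s4,s5}, {s0,s1,s2,s4,s5}.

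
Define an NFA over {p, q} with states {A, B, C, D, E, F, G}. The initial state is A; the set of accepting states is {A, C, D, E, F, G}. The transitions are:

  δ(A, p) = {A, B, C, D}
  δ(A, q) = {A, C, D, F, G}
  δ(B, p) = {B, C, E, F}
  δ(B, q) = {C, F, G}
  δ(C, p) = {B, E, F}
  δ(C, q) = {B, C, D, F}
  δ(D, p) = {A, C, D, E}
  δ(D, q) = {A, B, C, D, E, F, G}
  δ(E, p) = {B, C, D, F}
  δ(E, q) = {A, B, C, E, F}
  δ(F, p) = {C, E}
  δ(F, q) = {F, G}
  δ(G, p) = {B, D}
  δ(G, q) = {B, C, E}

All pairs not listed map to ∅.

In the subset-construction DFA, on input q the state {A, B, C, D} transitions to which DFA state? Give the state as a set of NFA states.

δ(A,q) = {A, C, D, F, G}; δ(B,q) = {C, F, G}; δ(C,q) = {B, C, D, F}; δ(D,q) = {A, B, C, D, E, F, G}.
Union: {A, B, C, D, E, F, G}.

{A, B, C, D, E, F, G}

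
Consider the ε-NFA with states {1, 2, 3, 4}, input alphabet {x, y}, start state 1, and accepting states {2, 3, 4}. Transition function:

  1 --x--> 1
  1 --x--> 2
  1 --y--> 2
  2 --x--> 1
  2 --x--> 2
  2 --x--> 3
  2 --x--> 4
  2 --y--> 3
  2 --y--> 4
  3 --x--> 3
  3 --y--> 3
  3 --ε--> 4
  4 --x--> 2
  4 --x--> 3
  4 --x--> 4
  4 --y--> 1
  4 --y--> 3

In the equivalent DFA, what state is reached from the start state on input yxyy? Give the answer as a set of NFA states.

{1, 2, 3, 4}

Start: {1}.
δ(1,y) = {2}.
Union: {2}.
After y: {2}.
δ(2,x) = {1, 2, 3, 4}.
Union: {1, 2, 3, 4}.
After x: {1, 2, 3, 4}.
δ(1,y) = {2}; δ(2,y) = {3, 4}; δ(3,y) = {3}; δ(4,y) = {1, 3}.
Union: {1, 2, 3, 4}.
After y: {1, 2, 3, 4}.
δ(1,y) = {2}; δ(2,y) = {3, 4}; δ(3,y) = {3}; δ(4,y) = {1, 3}.
Union: {1, 2, 3, 4}.
After y: {1, 2, 3, 4}.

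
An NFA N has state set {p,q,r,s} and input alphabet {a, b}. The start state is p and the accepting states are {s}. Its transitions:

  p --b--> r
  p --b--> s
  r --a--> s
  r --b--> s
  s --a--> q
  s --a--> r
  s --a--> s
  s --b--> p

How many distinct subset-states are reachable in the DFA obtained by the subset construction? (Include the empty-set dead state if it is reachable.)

6

Start state of the DFA: {p}.
{p} --a--> ∅  [new]
{p} --b--> {r,s}  [new]
∅ --a--> ∅  [seen]
∅ --b--> ∅  [seen]
{r,s} --a--> {q,r,s}  [new]
{r,s} --b--> {p,s}  [new]
{q,r,s} --a--> {q,r,s}  [seen]
{q,r,s} --b--> {p,s}  [seen]
{p,s} --a--> {q,r,s}  [seen]
{p,s} --b--> {p,r,s}  [new]
{p,r,s} --a--> {q,r,s}  [seen]
{p,r,s} --b--> {p,r,s}  [seen]
Reachable DFA states: {p}, ∅, {r,s}, {q,r,s}, {p,s}, {p,r,s}.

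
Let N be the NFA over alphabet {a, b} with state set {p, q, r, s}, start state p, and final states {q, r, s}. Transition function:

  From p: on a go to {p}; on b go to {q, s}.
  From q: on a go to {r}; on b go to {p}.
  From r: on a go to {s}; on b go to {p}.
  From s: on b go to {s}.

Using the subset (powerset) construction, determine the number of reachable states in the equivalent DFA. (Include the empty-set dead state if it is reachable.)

Start state of the DFA: {p}.
{p} --a--> {p}  [seen]
{p} --b--> {q, s}  [new]
{q, s} --a--> {r}  [new]
{q, s} --b--> {p, s}  [new]
{r} --a--> {s}  [new]
{r} --b--> {p}  [seen]
{p, s} --a--> {p}  [seen]
{p, s} --b--> {q, s}  [seen]
{s} --a--> ∅  [new]
{s} --b--> {s}  [seen]
∅ --a--> ∅  [seen]
∅ --b--> ∅  [seen]
Reachable DFA states: {p}, {q, s}, {r}, {p, s}, {s}, ∅.

6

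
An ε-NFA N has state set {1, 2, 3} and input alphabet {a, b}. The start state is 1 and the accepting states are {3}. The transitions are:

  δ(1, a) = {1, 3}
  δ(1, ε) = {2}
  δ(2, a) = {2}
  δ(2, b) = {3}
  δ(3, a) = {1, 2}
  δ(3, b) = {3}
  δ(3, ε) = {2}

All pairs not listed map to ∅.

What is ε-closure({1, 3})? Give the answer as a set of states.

{1, 2, 3}

Begin with {1, 3}.
1 →ε {2}; add 2.
ε-closure = {1, 2, 3}.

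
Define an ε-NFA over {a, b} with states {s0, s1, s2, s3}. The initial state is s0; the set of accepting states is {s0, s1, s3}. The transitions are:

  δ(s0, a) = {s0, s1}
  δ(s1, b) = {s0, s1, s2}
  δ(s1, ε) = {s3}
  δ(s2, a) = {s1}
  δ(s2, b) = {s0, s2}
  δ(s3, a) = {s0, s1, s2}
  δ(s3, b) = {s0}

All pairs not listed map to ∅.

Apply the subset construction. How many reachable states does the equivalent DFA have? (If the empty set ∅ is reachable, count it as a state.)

Start state of the DFA: {s0} (ε-closure of the NFA start).
{s0} --a--> {s0, s1, s3}  [new]
{s0} --b--> ∅  [new]
{s0, s1, s3} --a--> {s0, s1, s2, s3}  [new]
{s0, s1, s3} --b--> {s0, s1, s2, s3}  [seen]
∅ --a--> ∅  [seen]
∅ --b--> ∅  [seen]
{s0, s1, s2, s3} --a--> {s0, s1, s2, s3}  [seen]
{s0, s1, s2, s3} --b--> {s0, s1, s2, s3}  [seen]
Reachable DFA states: {s0}, {s0, s1, s3}, ∅, {s0, s1, s2, s3}.

4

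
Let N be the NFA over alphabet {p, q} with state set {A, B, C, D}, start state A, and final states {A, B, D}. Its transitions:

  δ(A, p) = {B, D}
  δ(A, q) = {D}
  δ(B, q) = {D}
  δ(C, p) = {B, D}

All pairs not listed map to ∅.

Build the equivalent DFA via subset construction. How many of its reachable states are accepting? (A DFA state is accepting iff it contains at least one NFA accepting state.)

Start state of the DFA: {A}.
{A} --p--> {B, D}  [new]
{A} --q--> {D}  [new]
{B, D} --p--> ∅  [new]
{B, D} --q--> {D}  [seen]
{D} --p--> ∅  [seen]
{D} --q--> ∅  [seen]
∅ --p--> ∅  [seen]
∅ --q--> ∅  [seen]
Reachable DFA states: {A}, {B, D}, {D}, ∅.
Accepting DFA states (contain an NFA accepting state): {A}, {B, D}, {D}.

3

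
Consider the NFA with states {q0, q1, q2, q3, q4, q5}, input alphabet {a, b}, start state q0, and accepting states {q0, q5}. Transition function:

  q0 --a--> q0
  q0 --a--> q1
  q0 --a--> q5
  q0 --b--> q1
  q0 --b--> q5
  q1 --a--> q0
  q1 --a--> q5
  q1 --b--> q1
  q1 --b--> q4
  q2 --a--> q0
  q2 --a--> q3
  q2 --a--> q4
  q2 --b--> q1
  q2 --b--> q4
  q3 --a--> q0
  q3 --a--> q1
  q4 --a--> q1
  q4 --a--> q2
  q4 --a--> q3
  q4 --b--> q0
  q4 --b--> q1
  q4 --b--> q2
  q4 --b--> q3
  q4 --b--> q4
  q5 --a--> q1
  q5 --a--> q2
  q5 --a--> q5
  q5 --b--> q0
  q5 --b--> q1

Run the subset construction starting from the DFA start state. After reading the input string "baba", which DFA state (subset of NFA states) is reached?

{q0, q1, q2, q3, q5}

Start: {q0}.
δ(q0,b) = {q1, q5}.
Union: {q1, q5}.
After b: {q1, q5}.
δ(q1,a) = {q0, q5}; δ(q5,a) = {q1, q2, q5}.
Union: {q0, q1, q2, q5}.
After a: {q0, q1, q2, q5}.
δ(q0,b) = {q1, q5}; δ(q1,b) = {q1, q4}; δ(q2,b) = {q1, q4}; δ(q5,b) = {q0, q1}.
Union: {q0, q1, q4, q5}.
After b: {q0, q1, q4, q5}.
δ(q0,a) = {q0, q1, q5}; δ(q1,a) = {q0, q5}; δ(q4,a) = {q1, q2, q3}; δ(q5,a) = {q1, q2, q5}.
Union: {q0, q1, q2, q3, q5}.
After a: {q0, q1, q2, q3, q5}.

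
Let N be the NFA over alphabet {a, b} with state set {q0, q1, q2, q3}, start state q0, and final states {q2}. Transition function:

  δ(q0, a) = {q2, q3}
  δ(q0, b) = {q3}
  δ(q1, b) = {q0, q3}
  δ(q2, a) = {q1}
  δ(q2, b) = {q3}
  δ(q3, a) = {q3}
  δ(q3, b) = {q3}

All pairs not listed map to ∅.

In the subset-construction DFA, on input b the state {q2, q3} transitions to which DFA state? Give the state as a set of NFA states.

{q3}

δ(q2,b) = {q3}; δ(q3,b) = {q3}.
Union: {q3}.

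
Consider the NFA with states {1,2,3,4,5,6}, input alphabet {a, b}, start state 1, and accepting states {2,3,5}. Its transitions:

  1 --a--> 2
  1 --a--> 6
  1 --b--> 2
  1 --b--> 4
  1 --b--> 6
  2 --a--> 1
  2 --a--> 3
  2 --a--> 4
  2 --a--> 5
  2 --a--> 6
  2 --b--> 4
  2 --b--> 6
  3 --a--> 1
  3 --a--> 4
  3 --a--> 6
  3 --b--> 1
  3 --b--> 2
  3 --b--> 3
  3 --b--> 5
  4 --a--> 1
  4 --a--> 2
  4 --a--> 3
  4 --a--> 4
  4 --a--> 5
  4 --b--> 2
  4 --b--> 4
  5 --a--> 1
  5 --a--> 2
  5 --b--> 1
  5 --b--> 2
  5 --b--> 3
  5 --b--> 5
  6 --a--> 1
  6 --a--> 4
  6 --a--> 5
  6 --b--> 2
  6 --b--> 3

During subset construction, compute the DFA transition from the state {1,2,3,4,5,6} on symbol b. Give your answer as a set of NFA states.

{1,2,3,4,5,6}

δ(1,b) = {2,4,6}; δ(2,b) = {4,6}; δ(3,b) = {1,2,3,5}; δ(4,b) = {2,4}; δ(5,b) = {1,2,3,5}; δ(6,b) = {2,3}.
Union: {1,2,3,4,5,6}.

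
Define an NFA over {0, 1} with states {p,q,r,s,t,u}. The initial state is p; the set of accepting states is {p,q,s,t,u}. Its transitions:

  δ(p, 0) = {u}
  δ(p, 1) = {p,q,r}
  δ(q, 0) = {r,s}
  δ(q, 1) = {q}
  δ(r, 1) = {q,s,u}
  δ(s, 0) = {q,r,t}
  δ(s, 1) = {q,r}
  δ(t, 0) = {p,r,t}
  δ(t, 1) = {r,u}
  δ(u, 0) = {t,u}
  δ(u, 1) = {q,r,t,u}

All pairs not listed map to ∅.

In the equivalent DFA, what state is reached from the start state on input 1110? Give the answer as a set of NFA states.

Start: {p}.
δ(p,1) = {p,q,r}.
Union: {p,q,r}.
After 1: {p,q,r}.
δ(p,1) = {p,q,r}; δ(q,1) = {q}; δ(r,1) = {q,s,u}.
Union: {p,q,r,s,u}.
After 1: {p,q,r,s,u}.
δ(p,1) = {p,q,r}; δ(q,1) = {q}; δ(r,1) = {q,s,u}; δ(s,1) = {q,r}; δ(u,1) = {q,r,t,u}.
Union: {p,q,r,s,t,u}.
After 1: {p,q,r,s,t,u}.
δ(p,0) = {u}; δ(q,0) = {r,s}; δ(r,0) = ∅; δ(s,0) = {q,r,t}; δ(t,0) = {p,r,t}; δ(u,0) = {t,u}.
Union: {p,q,r,s,t,u}.
After 0: {p,q,r,s,t,u}.

{p,q,r,s,t,u}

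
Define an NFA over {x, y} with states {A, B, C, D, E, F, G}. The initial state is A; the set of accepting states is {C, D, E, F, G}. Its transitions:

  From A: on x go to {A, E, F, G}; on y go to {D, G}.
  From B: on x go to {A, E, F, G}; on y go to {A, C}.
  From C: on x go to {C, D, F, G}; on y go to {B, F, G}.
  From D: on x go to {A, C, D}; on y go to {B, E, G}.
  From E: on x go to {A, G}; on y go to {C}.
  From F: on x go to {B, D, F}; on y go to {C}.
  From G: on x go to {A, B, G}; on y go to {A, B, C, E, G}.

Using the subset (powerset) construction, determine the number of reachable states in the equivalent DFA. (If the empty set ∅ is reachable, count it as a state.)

Start state of the DFA: {A}.
{A} --x--> {A, E, F, G}  [new]
{A} --y--> {D, G}  [new]
{A, E, F, G} --x--> {A, B, D, E, F, G}  [new]
{A, E, F, G} --y--> {A, B, C, D, E, G}  [new]
{D, G} --x--> {A, B, C, D, G}  [new]
{D, G} --y--> {A, B, C, E, G}  [new]
{A, B, D, E, F, G} --x--> {A, B, C, D, E, F, G}  [new]
{A, B, D, E, F, G} --y--> {A, B, C, D, E, G}  [seen]
{A, B, C, D, E, G} --x--> {A, B, C, D, E, F, G}  [seen]
{A, B, C, D, E, G} --y--> {A, B, C, D, E, F, G}  [seen]
{A, B, C, D, G} --x--> {A, B, C, D, E, F, G}  [seen]
{A, B, C, D, G} --y--> {A, B, C, D, E, F, G}  [seen]
{A, B, C, E, G} --x--> {A, B, C, D, E, F, G}  [seen]
{A, B, C, E, G} --y--> {A, B, C, D, E, F, G}  [seen]
{A, B, C, D, E, F, G} --x--> {A, B, C, D, E, F, G}  [seen]
{A, B, C, D, E, F, G} --y--> {A, B, C, D, E, F, G}  [seen]
Reachable DFA states: {A}, {A, E, F, G}, {D, G}, {A, B, D, E, F, G}, {A, B, C, D, E, G}, {A, B, C, D, G}, {A, B, C, E, G}, {A, B, C, D, E, F, G}.

8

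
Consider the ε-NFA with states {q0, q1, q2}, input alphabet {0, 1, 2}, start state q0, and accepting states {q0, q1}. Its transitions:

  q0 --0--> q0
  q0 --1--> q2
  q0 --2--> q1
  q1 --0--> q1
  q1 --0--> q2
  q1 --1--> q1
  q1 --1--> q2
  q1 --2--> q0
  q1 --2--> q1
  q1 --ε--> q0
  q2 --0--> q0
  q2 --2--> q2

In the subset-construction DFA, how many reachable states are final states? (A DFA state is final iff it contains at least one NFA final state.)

3

Start state of the DFA: {q0} (ε-closure of the NFA start).
{q0} --0--> {q0}  [seen]
{q0} --1--> {q2}  [new]
{q0} --2--> {q0, q1}  [new]
{q2} --0--> {q0}  [seen]
{q2} --1--> ∅  [new]
{q2} --2--> {q2}  [seen]
{q0, q1} --0--> {q0, q1, q2}  [new]
{q0, q1} --1--> {q0, q1, q2}  [seen]
{q0, q1} --2--> {q0, q1}  [seen]
∅ --0--> ∅  [seen]
∅ --1--> ∅  [seen]
∅ --2--> ∅  [seen]
{q0, q1, q2} --0--> {q0, q1, q2}  [seen]
{q0, q1, q2} --1--> {q0, q1, q2}  [seen]
{q0, q1, q2} --2--> {q0, q1, q2}  [seen]
Reachable DFA states: {q0}, {q2}, {q0, q1}, ∅, {q0, q1, q2}.
Accepting DFA states (contain an NFA accepting state): {q0}, {q0, q1}, {q0, q1, q2}.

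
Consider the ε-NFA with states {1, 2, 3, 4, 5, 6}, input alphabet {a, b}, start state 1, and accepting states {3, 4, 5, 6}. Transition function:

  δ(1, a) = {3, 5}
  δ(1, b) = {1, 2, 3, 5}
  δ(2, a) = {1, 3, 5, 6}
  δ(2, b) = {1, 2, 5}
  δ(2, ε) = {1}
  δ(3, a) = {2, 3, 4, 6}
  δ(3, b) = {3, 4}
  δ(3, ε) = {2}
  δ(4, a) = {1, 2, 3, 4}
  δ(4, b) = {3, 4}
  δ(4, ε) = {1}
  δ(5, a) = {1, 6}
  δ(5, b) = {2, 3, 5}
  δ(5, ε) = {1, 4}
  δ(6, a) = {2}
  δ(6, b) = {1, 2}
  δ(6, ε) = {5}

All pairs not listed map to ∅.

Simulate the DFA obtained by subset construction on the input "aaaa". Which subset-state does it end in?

Start: {1}.
δ(1,a) = {3, 5}.
Union: {3, 5}.
ε-closure gives {1, 2, 3, 4, 5}.
After a: {1, 2, 3, 4, 5}.
δ(1,a) = {3, 5}; δ(2,a) = {1, 3, 5, 6}; δ(3,a) = {2, 3, 4, 6}; δ(4,a) = {1, 2, 3, 4}; δ(5,a) = {1, 6}.
Union: {1, 2, 3, 4, 5, 6}.
After a: {1, 2, 3, 4, 5, 6}.
δ(1,a) = {3, 5}; δ(2,a) = {1, 3, 5, 6}; δ(3,a) = {2, 3, 4, 6}; δ(4,a) = {1, 2, 3, 4}; δ(5,a) = {1, 6}; δ(6,a) = {2}.
Union: {1, 2, 3, 4, 5, 6}.
After a: {1, 2, 3, 4, 5, 6}.
δ(1,a) = {3, 5}; δ(2,a) = {1, 3, 5, 6}; δ(3,a) = {2, 3, 4, 6}; δ(4,a) = {1, 2, 3, 4}; δ(5,a) = {1, 6}; δ(6,a) = {2}.
Union: {1, 2, 3, 4, 5, 6}.
After a: {1, 2, 3, 4, 5, 6}.

{1, 2, 3, 4, 5, 6}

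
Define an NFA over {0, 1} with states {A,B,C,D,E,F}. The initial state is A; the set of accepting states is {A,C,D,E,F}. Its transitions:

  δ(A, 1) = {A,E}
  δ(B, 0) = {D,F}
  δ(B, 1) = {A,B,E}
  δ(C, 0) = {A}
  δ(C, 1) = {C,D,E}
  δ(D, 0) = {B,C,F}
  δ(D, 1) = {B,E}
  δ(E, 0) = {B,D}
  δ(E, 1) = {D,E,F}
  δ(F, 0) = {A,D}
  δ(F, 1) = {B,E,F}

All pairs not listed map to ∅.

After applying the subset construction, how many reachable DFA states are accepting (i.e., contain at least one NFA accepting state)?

Start state of the DFA: {A}.
{A} --0--> ∅  [new]
{A} --1--> {A,E}  [new]
∅ --0--> ∅  [seen]
∅ --1--> ∅  [seen]
{A,E} --0--> {B,D}  [new]
{A,E} --1--> {A,D,E,F}  [new]
{B,D} --0--> {B,C,D,F}  [new]
{B,D} --1--> {A,B,E}  [new]
{A,D,E,F} --0--> {A,B,C,D,F}  [new]
{A,D,E,F} --1--> {A,B,D,E,F}  [new]
{B,C,D,F} --0--> {A,B,C,D,F}  [seen]
{B,C,D,F} --1--> {A,B,C,D,E,F}  [new]
{A,B,E} --0--> {B,D,F}  [new]
{A,B,E} --1--> {A,B,D,E,F}  [seen]
{A,B,C,D,F} --0--> {A,B,C,D,F}  [seen]
{A,B,C,D,F} --1--> {A,B,C,D,E,F}  [seen]
{A,B,D,E,F} --0--> {A,B,C,D,F}  [seen]
{A,B,D,E,F} --1--> {A,B,D,E,F}  [seen]
{A,B,C,D,E,F} --0--> {A,B,C,D,F}  [seen]
{A,B,C,D,E,F} --1--> {A,B,C,D,E,F}  [seen]
{B,D,F} --0--> {A,B,C,D,F}  [seen]
{B,D,F} --1--> {A,B,E,F}  [new]
{A,B,E,F} --0--> {A,B,D,F}  [new]
{A,B,E,F} --1--> {A,B,D,E,F}  [seen]
{A,B,D,F} --0--> {A,B,C,D,F}  [seen]
{A,B,D,F} --1--> {A,B,E,F}  [seen]
Reachable DFA states: {A}, ∅, {A,E}, {B,D}, {A,D,E,F}, {B,C,D,F}, {A,B,E}, {A,B,C,D,F}, {A,B,D,E,F}, {A,B,C,D,E,F}, {B,D,F}, {A,B,E,F}, {A,B,D,F}.
Accepting DFA states (contain an NFA accepting state): {A}, {A,E}, {B,D}, {A,D,E,F}, {B,C,D,F}, {A,B,E}, {A,B,C,D,F}, {A,B,D,E,F}, {A,B,C,D,E,F}, {B,D,F}, {A,B,E,F}, {A,B,D,F}.

12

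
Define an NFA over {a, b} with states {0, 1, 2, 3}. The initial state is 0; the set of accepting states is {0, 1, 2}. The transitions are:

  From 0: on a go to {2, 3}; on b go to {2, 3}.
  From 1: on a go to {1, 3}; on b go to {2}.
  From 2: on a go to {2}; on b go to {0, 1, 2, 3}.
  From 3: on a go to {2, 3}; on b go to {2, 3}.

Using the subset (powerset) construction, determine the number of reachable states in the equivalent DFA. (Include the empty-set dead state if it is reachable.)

4

Start state of the DFA: {0}.
{0} --a--> {2, 3}  [new]
{0} --b--> {2, 3}  [seen]
{2, 3} --a--> {2, 3}  [seen]
{2, 3} --b--> {0, 1, 2, 3}  [new]
{0, 1, 2, 3} --a--> {1, 2, 3}  [new]
{0, 1, 2, 3} --b--> {0, 1, 2, 3}  [seen]
{1, 2, 3} --a--> {1, 2, 3}  [seen]
{1, 2, 3} --b--> {0, 1, 2, 3}  [seen]
Reachable DFA states: {0}, {2, 3}, {0, 1, 2, 3}, {1, 2, 3}.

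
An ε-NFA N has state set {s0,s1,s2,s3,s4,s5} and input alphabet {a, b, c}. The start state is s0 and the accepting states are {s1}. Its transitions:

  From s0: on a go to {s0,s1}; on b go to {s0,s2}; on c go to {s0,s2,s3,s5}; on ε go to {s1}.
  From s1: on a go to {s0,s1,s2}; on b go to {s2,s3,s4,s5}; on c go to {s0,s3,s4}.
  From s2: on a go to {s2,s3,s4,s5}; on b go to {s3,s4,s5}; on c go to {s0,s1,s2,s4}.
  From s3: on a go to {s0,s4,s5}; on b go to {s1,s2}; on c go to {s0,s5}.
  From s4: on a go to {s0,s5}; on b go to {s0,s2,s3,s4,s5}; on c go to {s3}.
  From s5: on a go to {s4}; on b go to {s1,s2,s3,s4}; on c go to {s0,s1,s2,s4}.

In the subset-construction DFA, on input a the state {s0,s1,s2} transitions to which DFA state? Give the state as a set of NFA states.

δ(s0,a) = {s0,s1}; δ(s1,a) = {s0,s1,s2}; δ(s2,a) = {s2,s3,s4,s5}.
Union: {s0,s1,s2,s3,s4,s5}.

{s0,s1,s2,s3,s4,s5}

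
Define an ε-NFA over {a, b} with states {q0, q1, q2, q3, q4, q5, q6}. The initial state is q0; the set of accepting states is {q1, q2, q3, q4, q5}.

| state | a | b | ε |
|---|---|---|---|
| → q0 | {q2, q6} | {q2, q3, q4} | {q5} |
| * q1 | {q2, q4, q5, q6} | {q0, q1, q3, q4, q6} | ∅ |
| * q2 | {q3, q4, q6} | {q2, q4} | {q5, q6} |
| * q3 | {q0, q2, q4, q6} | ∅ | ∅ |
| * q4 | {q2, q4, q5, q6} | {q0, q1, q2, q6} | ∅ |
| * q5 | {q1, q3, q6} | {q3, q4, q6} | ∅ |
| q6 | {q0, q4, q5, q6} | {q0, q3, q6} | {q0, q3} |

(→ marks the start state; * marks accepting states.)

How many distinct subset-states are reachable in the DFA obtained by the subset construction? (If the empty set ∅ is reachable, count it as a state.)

4

Start state of the DFA: {q0, q5} (ε-closure of the NFA start).
{q0, q5} --a--> {q0, q1, q2, q3, q5, q6}  [new]
{q0, q5} --b--> {q0, q2, q3, q4, q5, q6}  [new]
{q0, q1, q2, q3, q5, q6} --a--> {q0, q1, q2, q3, q4, q5, q6}  [new]
{q0, q1, q2, q3, q5, q6} --b--> {q0, q1, q2, q3, q4, q5, q6}  [seen]
{q0, q2, q3, q4, q5, q6} --a--> {q0, q1, q2, q3, q4, q5, q6}  [seen]
{q0, q2, q3, q4, q5, q6} --b--> {q0, q1, q2, q3, q4, q5, q6}  [seen]
{q0, q1, q2, q3, q4, q5, q6} --a--> {q0, q1, q2, q3, q4, q5, q6}  [seen]
{q0, q1, q2, q3, q4, q5, q6} --b--> {q0, q1, q2, q3, q4, q5, q6}  [seen]
Reachable DFA states: {q0, q5}, {q0, q1, q2, q3, q5, q6}, {q0, q2, q3, q4, q5, q6}, {q0, q1, q2, q3, q4, q5, q6}.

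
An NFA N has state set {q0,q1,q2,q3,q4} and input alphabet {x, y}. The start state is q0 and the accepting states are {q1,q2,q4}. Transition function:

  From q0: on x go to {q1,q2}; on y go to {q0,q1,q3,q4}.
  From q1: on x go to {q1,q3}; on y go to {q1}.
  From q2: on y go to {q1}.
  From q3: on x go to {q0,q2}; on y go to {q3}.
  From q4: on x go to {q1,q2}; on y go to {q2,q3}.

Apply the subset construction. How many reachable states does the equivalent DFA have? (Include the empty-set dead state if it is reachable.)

Start state of the DFA: {q0}.
{q0} --x--> {q1,q2}  [new]
{q0} --y--> {q0,q1,q3,q4}  [new]
{q1,q2} --x--> {q1,q3}  [new]
{q1,q2} --y--> {q1}  [new]
{q0,q1,q3,q4} --x--> {q0,q1,q2,q3}  [new]
{q0,q1,q3,q4} --y--> {q0,q1,q2,q3,q4}  [new]
{q1,q3} --x--> {q0,q1,q2,q3}  [seen]
{q1,q3} --y--> {q1,q3}  [seen]
{q1} --x--> {q1,q3}  [seen]
{q1} --y--> {q1}  [seen]
{q0,q1,q2,q3} --x--> {q0,q1,q2,q3}  [seen]
{q0,q1,q2,q3} --y--> {q0,q1,q3,q4}  [seen]
{q0,q1,q2,q3,q4} --x--> {q0,q1,q2,q3}  [seen]
{q0,q1,q2,q3,q4} --y--> {q0,q1,q2,q3,q4}  [seen]
Reachable DFA states: {q0}, {q1,q2}, {q0,q1,q3,q4}, {q1,q3}, {q1}, {q0,q1,q2,q3}, {q0,q1,q2,q3,q4}.

7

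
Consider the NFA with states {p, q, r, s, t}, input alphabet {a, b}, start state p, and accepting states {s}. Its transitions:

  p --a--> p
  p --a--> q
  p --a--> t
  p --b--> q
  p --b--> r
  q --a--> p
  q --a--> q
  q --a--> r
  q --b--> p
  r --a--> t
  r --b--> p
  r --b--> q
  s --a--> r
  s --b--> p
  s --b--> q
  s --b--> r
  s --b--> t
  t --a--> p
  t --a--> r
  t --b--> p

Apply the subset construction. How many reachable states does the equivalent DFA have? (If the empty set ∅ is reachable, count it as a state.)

6

Start state of the DFA: {p}.
{p} --a--> {p, q, t}  [new]
{p} --b--> {q, r}  [new]
{p, q, t} --a--> {p, q, r, t}  [new]
{p, q, t} --b--> {p, q, r}  [new]
{q, r} --a--> {p, q, r, t}  [seen]
{q, r} --b--> {p, q}  [new]
{p, q, r, t} --a--> {p, q, r, t}  [seen]
{p, q, r, t} --b--> {p, q, r}  [seen]
{p, q, r} --a--> {p, q, r, t}  [seen]
{p, q, r} --b--> {p, q, r}  [seen]
{p, q} --a--> {p, q, r, t}  [seen]
{p, q} --b--> {p, q, r}  [seen]
Reachable DFA states: {p}, {p, q, t}, {q, r}, {p, q, r, t}, {p, q, r}, {p, q}.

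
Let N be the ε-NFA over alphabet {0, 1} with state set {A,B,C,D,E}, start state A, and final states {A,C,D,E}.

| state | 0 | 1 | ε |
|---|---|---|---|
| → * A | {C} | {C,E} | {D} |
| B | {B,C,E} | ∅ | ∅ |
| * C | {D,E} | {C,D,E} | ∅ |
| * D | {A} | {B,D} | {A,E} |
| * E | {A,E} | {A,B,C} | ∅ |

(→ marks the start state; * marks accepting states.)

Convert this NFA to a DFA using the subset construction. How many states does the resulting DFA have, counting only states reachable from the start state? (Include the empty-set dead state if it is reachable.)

3

Start state of the DFA: {A,D,E} (ε-closure of the NFA start).
{A,D,E} --0--> {A,C,D,E}  [new]
{A,D,E} --1--> {A,B,C,D,E}  [new]
{A,C,D,E} --0--> {A,C,D,E}  [seen]
{A,C,D,E} --1--> {A,B,C,D,E}  [seen]
{A,B,C,D,E} --0--> {A,B,C,D,E}  [seen]
{A,B,C,D,E} --1--> {A,B,C,D,E}  [seen]
Reachable DFA states: {A,D,E}, {A,C,D,E}, {A,B,C,D,E}.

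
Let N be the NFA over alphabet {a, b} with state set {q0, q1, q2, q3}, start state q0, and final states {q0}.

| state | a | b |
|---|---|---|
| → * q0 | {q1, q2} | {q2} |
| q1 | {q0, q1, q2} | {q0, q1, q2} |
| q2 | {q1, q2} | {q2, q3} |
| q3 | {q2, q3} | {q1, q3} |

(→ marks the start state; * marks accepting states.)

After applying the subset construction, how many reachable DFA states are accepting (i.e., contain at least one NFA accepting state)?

Start state of the DFA: {q0}.
{q0} --a--> {q1, q2}  [new]
{q0} --b--> {q2}  [new]
{q1, q2} --a--> {q0, q1, q2}  [new]
{q1, q2} --b--> {q0, q1, q2, q3}  [new]
{q2} --a--> {q1, q2}  [seen]
{q2} --b--> {q2, q3}  [new]
{q0, q1, q2} --a--> {q0, q1, q2}  [seen]
{q0, q1, q2} --b--> {q0, q1, q2, q3}  [seen]
{q0, q1, q2, q3} --a--> {q0, q1, q2, q3}  [seen]
{q0, q1, q2, q3} --b--> {q0, q1, q2, q3}  [seen]
{q2, q3} --a--> {q1, q2, q3}  [new]
{q2, q3} --b--> {q1, q2, q3}  [seen]
{q1, q2, q3} --a--> {q0, q1, q2, q3}  [seen]
{q1, q2, q3} --b--> {q0, q1, q2, q3}  [seen]
Reachable DFA states: {q0}, {q1, q2}, {q2}, {q0, q1, q2}, {q0, q1, q2, q3}, {q2, q3}, {q1, q2, q3}.
Accepting DFA states (contain an NFA accepting state): {q0}, {q0, q1, q2}, {q0, q1, q2, q3}.

3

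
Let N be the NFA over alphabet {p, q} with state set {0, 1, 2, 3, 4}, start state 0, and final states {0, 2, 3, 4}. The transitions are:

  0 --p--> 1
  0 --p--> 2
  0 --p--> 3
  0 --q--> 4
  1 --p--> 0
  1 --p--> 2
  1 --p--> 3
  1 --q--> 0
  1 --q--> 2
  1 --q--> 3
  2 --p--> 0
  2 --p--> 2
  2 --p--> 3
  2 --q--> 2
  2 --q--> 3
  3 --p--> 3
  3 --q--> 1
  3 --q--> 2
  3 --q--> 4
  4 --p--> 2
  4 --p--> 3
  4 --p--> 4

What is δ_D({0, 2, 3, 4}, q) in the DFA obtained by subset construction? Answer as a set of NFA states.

{1, 2, 3, 4}

δ(0,q) = {4}; δ(2,q) = {2, 3}; δ(3,q) = {1, 2, 4}; δ(4,q) = ∅.
Union: {1, 2, 3, 4}.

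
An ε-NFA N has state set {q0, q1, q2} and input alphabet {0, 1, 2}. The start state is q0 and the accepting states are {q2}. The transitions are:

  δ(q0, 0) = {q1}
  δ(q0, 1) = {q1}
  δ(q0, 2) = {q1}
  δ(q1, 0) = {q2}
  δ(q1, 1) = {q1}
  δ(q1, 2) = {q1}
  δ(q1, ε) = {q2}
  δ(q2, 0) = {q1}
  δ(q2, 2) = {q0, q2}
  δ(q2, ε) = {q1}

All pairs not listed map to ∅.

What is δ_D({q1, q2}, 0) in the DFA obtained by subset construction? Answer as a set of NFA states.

δ(q1,0) = {q2}; δ(q2,0) = {q1}.
Union: {q1, q2}.

{q1, q2}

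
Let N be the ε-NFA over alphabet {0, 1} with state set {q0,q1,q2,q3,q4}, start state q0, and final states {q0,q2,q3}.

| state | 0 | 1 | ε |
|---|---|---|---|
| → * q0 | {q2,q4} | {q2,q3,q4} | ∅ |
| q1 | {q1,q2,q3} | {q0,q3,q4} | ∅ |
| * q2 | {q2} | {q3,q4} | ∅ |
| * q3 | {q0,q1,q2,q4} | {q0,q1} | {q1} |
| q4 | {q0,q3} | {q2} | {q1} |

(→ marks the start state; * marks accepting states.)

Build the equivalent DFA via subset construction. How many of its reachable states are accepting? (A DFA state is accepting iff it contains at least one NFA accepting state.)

5

Start state of the DFA: {q0} (ε-closure of the NFA start).
{q0} --0--> {q1,q2,q4}  [new]
{q0} --1--> {q1,q2,q3,q4}  [new]
{q1,q2,q4} --0--> {q0,q1,q2,q3}  [new]
{q1,q2,q4} --1--> {q0,q1,q2,q3,q4}  [new]
{q1,q2,q3,q4} --0--> {q0,q1,q2,q3,q4}  [seen]
{q1,q2,q3,q4} --1--> {q0,q1,q2,q3,q4}  [seen]
{q0,q1,q2,q3} --0--> {q0,q1,q2,q3,q4}  [seen]
{q0,q1,q2,q3} --1--> {q0,q1,q2,q3,q4}  [seen]
{q0,q1,q2,q3,q4} --0--> {q0,q1,q2,q3,q4}  [seen]
{q0,q1,q2,q3,q4} --1--> {q0,q1,q2,q3,q4}  [seen]
Reachable DFA states: {q0}, {q1,q2,q4}, {q1,q2,q3,q4}, {q0,q1,q2,q3}, {q0,q1,q2,q3,q4}.
Accepting DFA states (contain an NFA accepting state): {q0}, {q1,q2,q4}, {q1,q2,q3,q4}, {q0,q1,q2,q3}, {q0,q1,q2,q3,q4}.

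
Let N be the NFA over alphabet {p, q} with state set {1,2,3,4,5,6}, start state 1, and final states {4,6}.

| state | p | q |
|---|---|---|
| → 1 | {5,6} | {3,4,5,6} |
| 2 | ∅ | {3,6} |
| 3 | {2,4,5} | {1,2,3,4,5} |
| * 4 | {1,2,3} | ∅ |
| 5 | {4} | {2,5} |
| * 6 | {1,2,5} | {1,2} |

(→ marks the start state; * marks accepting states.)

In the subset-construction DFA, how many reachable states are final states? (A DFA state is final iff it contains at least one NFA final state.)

7

Start state of the DFA: {1}.
{1} --p--> {5,6}  [new]
{1} --q--> {3,4,5,6}  [new]
{5,6} --p--> {1,2,4,5}  [new]
{5,6} --q--> {1,2,5}  [new]
{3,4,5,6} --p--> {1,2,3,4,5}  [new]
{3,4,5,6} --q--> {1,2,3,4,5}  [seen]
{1,2,4,5} --p--> {1,2,3,4,5,6}  [new]
{1,2,4,5} --q--> {2,3,4,5,6}  [new]
{1,2,5} --p--> {4,5,6}  [new]
{1,2,5} --q--> {2,3,4,5,6}  [seen]
{1,2,3,4,5} --p--> {1,2,3,4,5,6}  [seen]
{1,2,3,4,5} --q--> {1,2,3,4,5,6}  [seen]
{1,2,3,4,5,6} --p--> {1,2,3,4,5,6}  [seen]
{1,2,3,4,5,6} --q--> {1,2,3,4,5,6}  [seen]
{2,3,4,5,6} --p--> {1,2,3,4,5}  [seen]
{2,3,4,5,6} --q--> {1,2,3,4,5,6}  [seen]
{4,5,6} --p--> {1,2,3,4,5}  [seen]
{4,5,6} --q--> {1,2,5}  [seen]
Reachable DFA states: {1}, {5,6}, {3,4,5,6}, {1,2,4,5}, {1,2,5}, {1,2,3,4,5}, {1,2,3,4,5,6}, {2,3,4,5,6}, {4,5,6}.
Accepting DFA states (contain an NFA accepting state): {5,6}, {3,4,5,6}, {1,2,4,5}, {1,2,3,4,5}, {1,2,3,4,5,6}, {2,3,4,5,6}, {4,5,6}.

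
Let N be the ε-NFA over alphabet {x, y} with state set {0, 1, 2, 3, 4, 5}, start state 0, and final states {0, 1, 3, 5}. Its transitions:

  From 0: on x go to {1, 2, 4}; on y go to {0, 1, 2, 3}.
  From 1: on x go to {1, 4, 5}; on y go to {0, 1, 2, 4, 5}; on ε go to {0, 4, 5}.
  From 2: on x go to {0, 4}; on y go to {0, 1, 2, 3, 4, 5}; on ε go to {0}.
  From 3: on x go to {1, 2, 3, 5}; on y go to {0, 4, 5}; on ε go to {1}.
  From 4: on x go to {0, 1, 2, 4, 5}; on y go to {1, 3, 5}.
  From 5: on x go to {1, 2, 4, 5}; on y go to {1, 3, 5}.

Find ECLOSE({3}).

{0, 1, 3, 4, 5}

Begin with {3}.
3 →ε {1}; add 1.
1 →ε {0, 4, 5}; add 0, 4, 5.
ε-closure = {0, 1, 3, 4, 5}.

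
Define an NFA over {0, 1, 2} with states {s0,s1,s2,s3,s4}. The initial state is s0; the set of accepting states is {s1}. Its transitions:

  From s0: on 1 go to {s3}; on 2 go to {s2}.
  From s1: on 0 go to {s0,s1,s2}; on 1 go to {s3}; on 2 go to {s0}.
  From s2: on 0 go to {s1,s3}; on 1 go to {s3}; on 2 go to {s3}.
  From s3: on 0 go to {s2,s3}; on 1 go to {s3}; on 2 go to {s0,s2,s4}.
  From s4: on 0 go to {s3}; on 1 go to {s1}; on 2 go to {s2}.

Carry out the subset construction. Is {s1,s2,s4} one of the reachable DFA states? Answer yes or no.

no

Start state of the DFA: {s0}.
{s0} --0--> ∅  [new]
{s0} --1--> {s3}  [new]
{s0} --2--> {s2}  [new]
∅ --0--> ∅  [seen]
∅ --1--> ∅  [seen]
∅ --2--> ∅  [seen]
{s3} --0--> {s2,s3}  [new]
{s3} --1--> {s3}  [seen]
{s3} --2--> {s0,s2,s4}  [new]
{s2} --0--> {s1,s3}  [new]
{s2} --1--> {s3}  [seen]
{s2} --2--> {s3}  [seen]
{s2,s3} --0--> {s1,s2,s3}  [new]
{s2,s3} --1--> {s3}  [seen]
{s2,s3} --2--> {s0,s2,s3,s4}  [new]
{s0,s2,s4} --0--> {s1,s3}  [seen]
{s0,s2,s4} --1--> {s1,s3}  [seen]
{s0,s2,s4} --2--> {s2,s3}  [seen]
{s1,s3} --0--> {s0,s1,s2,s3}  [new]
{s1,s3} --1--> {s3}  [seen]
{s1,s3} --2--> {s0,s2,s4}  [seen]
{s1,s2,s3} --0--> {s0,s1,s2,s3}  [seen]
{s1,s2,s3} --1--> {s3}  [seen]
{s1,s2,s3} --2--> {s0,s2,s3,s4}  [seen]
{s0,s2,s3,s4} --0--> {s1,s2,s3}  [seen]
{s0,s2,s3,s4} --1--> {s1,s3}  [seen]
{s0,s2,s3,s4} --2--> {s0,s2,s3,s4}  [seen]
{s0,s1,s2,s3} --0--> {s0,s1,s2,s3}  [seen]
{s0,s1,s2,s3} --1--> {s3}  [seen]
{s0,s1,s2,s3} --2--> {s0,s2,s3,s4}  [seen]
Reachable DFA states: {s0}, ∅, {s3}, {s2}, {s2,s3}, {s0,s2,s4}, {s1,s3}, {s1,s2,s3}, {s0,s2,s3,s4}, {s0,s1,s2,s3}.
{s1,s2,s4} is not among them.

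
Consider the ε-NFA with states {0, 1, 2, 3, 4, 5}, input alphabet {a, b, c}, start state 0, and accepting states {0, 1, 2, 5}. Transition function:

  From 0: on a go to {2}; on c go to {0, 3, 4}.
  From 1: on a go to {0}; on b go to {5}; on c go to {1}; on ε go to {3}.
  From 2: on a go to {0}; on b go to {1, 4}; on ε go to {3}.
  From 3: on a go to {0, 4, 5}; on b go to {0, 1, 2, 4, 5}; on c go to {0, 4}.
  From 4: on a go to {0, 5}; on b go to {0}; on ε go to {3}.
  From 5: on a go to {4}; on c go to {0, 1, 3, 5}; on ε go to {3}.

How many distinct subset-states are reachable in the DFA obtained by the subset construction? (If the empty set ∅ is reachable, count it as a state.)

Start state of the DFA: {0} (ε-closure of the NFA start).
{0} --a--> {2, 3}  [new]
{0} --b--> ∅  [new]
{0} --c--> {0, 3, 4}  [new]
{2, 3} --a--> {0, 3, 4, 5}  [new]
{2, 3} --b--> {0, 1, 2, 3, 4, 5}  [new]
{2, 3} --c--> {0, 3, 4}  [seen]
∅ --a--> ∅  [seen]
∅ --b--> ∅  [seen]
∅ --c--> ∅  [seen]
{0, 3, 4} --a--> {0, 2, 3, 4, 5}  [new]
{0, 3, 4} --b--> {0, 1, 2, 3, 4, 5}  [seen]
{0, 3, 4} --c--> {0, 3, 4}  [seen]
{0, 3, 4, 5} --a--> {0, 2, 3, 4, 5}  [seen]
{0, 3, 4, 5} --b--> {0, 1, 2, 3, 4, 5}  [seen]
{0, 3, 4, 5} --c--> {0, 1, 3, 4, 5}  [new]
{0, 1, 2, 3, 4, 5} --a--> {0, 2, 3, 4, 5}  [seen]
{0, 1, 2, 3, 4, 5} --b--> {0, 1, 2, 3, 4, 5}  [seen]
{0, 1, 2, 3, 4, 5} --c--> {0, 1, 3, 4, 5}  [seen]
{0, 2, 3, 4, 5} --a--> {0, 2, 3, 4, 5}  [seen]
{0, 2, 3, 4, 5} --b--> {0, 1, 2, 3, 4, 5}  [seen]
{0, 2, 3, 4, 5} --c--> {0, 1, 3, 4, 5}  [seen]
{0, 1, 3, 4, 5} --a--> {0, 2, 3, 4, 5}  [seen]
{0, 1, 3, 4, 5} --b--> {0, 1, 2, 3, 4, 5}  [seen]
{0, 1, 3, 4, 5} --c--> {0, 1, 3, 4, 5}  [seen]
Reachable DFA states: {0}, {2, 3}, ∅, {0, 3, 4}, {0, 3, 4, 5}, {0, 1, 2, 3, 4, 5}, {0, 2, 3, 4, 5}, {0, 1, 3, 4, 5}.

8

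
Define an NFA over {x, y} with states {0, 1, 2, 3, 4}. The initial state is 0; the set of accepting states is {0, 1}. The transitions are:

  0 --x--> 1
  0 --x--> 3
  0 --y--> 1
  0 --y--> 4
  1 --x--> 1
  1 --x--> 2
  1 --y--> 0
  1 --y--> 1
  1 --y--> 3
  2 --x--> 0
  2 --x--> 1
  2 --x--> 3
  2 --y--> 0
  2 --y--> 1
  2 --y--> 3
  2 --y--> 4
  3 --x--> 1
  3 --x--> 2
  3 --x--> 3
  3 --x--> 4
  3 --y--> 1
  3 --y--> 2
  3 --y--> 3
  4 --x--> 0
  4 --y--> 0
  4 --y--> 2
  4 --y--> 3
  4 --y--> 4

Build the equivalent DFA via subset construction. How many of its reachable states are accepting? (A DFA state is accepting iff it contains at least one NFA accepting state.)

8

Start state of the DFA: {0}.
{0} --x--> {1, 3}  [new]
{0} --y--> {1, 4}  [new]
{1, 3} --x--> {1, 2, 3, 4}  [new]
{1, 3} --y--> {0, 1, 2, 3}  [new]
{1, 4} --x--> {0, 1, 2}  [new]
{1, 4} --y--> {0, 1, 2, 3, 4}  [new]
{1, 2, 3, 4} --x--> {0, 1, 2, 3, 4}  [seen]
{1, 2, 3, 4} --y--> {0, 1, 2, 3, 4}  [seen]
{0, 1, 2, 3} --x--> {0, 1, 2, 3, 4}  [seen]
{0, 1, 2, 3} --y--> {0, 1, 2, 3, 4}  [seen]
{0, 1, 2} --x--> {0, 1, 2, 3}  [seen]
{0, 1, 2} --y--> {0, 1, 3, 4}  [new]
{0, 1, 2, 3, 4} --x--> {0, 1, 2, 3, 4}  [seen]
{0, 1, 2, 3, 4} --y--> {0, 1, 2, 3, 4}  [seen]
{0, 1, 3, 4} --x--> {0, 1, 2, 3, 4}  [seen]
{0, 1, 3, 4} --y--> {0, 1, 2, 3, 4}  [seen]
Reachable DFA states: {0}, {1, 3}, {1, 4}, {1, 2, 3, 4}, {0, 1, 2, 3}, {0, 1, 2}, {0, 1, 2, 3, 4}, {0, 1, 3, 4}.
Accepting DFA states (contain an NFA accepting state): {0}, {1, 3}, {1, 4}, {1, 2, 3, 4}, {0, 1, 2, 3}, {0, 1, 2}, {0, 1, 2, 3, 4}, {0, 1, 3, 4}.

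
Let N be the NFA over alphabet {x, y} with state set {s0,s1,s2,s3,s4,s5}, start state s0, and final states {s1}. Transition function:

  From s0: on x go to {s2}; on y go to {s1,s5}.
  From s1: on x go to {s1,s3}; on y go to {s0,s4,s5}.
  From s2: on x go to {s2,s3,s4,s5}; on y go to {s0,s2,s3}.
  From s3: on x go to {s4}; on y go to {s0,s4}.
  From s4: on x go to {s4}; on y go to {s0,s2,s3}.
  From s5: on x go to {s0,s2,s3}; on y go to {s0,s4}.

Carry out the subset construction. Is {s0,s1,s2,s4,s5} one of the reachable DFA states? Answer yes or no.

Start state of the DFA: {s0}.
{s0} --x--> {s2}  [new]
{s0} --y--> {s1,s5}  [new]
{s2} --x--> {s2,s3,s4,s5}  [new]
{s2} --y--> {s0,s2,s3}  [new]
{s1,s5} --x--> {s0,s1,s2,s3}  [new]
{s1,s5} --y--> {s0,s4,s5}  [new]
{s2,s3,s4,s5} --x--> {s0,s2,s3,s4,s5}  [new]
{s2,s3,s4,s5} --y--> {s0,s2,s3,s4}  [new]
{s0,s2,s3} --x--> {s2,s3,s4,s5}  [seen]
{s0,s2,s3} --y--> {s0,s1,s2,s3,s4,s5}  [new]
{s0,s1,s2,s3} --x--> {s1,s2,s3,s4,s5}  [new]
{s0,s1,s2,s3} --y--> {s0,s1,s2,s3,s4,s5}  [seen]
{s0,s4,s5} --x--> {s0,s2,s3,s4}  [seen]
{s0,s4,s5} --y--> {s0,s1,s2,s3,s4,s5}  [seen]
{s0,s2,s3,s4,s5} --x--> {s0,s2,s3,s4,s5}  [seen]
{s0,s2,s3,s4,s5} --y--> {s0,s1,s2,s3,s4,s5}  [seen]
{s0,s2,s3,s4} --x--> {s2,s3,s4,s5}  [seen]
{s0,s2,s3,s4} --y--> {s0,s1,s2,s3,s4,s5}  [seen]
{s0,s1,s2,s3,s4,s5} --x--> {s0,s1,s2,s3,s4,s5}  [seen]
{s0,s1,s2,s3,s4,s5} --y--> {s0,s1,s2,s3,s4,s5}  [seen]
{s1,s2,s3,s4,s5} --x--> {s0,s1,s2,s3,s4,s5}  [seen]
{s1,s2,s3,s4,s5} --y--> {s0,s2,s3,s4,s5}  [seen]
Reachable DFA states: {s0}, {s2}, {s1,s5}, {s2,s3,s4,s5}, {s0,s2,s3}, {s0,s1,s2,s3}, {s0,s4,s5}, {s0,s2,s3,s4,s5}, {s0,s2,s3,s4}, {s0,s1,s2,s3,s4,s5}, {s1,s2,s3,s4,s5}.
{s0,s1,s2,s4,s5} is not among them.

no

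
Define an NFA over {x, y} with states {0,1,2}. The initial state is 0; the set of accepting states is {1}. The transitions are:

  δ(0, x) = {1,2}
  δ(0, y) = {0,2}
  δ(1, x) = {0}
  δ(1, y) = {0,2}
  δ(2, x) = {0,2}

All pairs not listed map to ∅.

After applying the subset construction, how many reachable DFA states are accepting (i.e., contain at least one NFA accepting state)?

Start state of the DFA: {0}.
{0} --x--> {1,2}  [new]
{0} --y--> {0,2}  [new]
{1,2} --x--> {0,2}  [seen]
{1,2} --y--> {0,2}  [seen]
{0,2} --x--> {0,1,2}  [new]
{0,2} --y--> {0,2}  [seen]
{0,1,2} --x--> {0,1,2}  [seen]
{0,1,2} --y--> {0,2}  [seen]
Reachable DFA states: {0}, {1,2}, {0,2}, {0,1,2}.
Accepting DFA states (contain an NFA accepting state): {1,2}, {0,1,2}.

2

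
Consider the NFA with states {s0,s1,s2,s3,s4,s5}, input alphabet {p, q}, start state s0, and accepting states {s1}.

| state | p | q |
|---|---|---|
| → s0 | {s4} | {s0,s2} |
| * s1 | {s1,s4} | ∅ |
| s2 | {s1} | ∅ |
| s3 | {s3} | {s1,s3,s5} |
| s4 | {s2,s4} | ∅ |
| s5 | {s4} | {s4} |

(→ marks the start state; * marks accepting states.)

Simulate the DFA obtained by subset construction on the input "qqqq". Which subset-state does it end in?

{s0,s2}

Start: {s0}.
δ(s0,q) = {s0,s2}.
Union: {s0,s2}.
After q: {s0,s2}.
δ(s0,q) = {s0,s2}; δ(s2,q) = ∅.
Union: {s0,s2}.
After q: {s0,s2}.
δ(s0,q) = {s0,s2}; δ(s2,q) = ∅.
Union: {s0,s2}.
After q: {s0,s2}.
δ(s0,q) = {s0,s2}; δ(s2,q) = ∅.
Union: {s0,s2}.
After q: {s0,s2}.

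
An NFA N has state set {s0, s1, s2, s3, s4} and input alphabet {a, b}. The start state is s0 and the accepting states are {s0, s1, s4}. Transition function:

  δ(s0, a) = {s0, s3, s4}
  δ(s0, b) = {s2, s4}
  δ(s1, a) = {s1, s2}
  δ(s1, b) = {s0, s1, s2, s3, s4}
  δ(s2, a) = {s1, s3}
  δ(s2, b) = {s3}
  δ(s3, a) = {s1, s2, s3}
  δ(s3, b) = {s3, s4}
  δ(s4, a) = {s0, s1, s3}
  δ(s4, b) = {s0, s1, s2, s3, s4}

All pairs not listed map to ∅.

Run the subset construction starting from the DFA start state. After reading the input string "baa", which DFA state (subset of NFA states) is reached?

{s0, s1, s2, s3, s4}

Start: {s0}.
δ(s0,b) = {s2, s4}.
Union: {s2, s4}.
After b: {s2, s4}.
δ(s2,a) = {s1, s3}; δ(s4,a) = {s0, s1, s3}.
Union: {s0, s1, s3}.
After a: {s0, s1, s3}.
δ(s0,a) = {s0, s3, s4}; δ(s1,a) = {s1, s2}; δ(s3,a) = {s1, s2, s3}.
Union: {s0, s1, s2, s3, s4}.
After a: {s0, s1, s2, s3, s4}.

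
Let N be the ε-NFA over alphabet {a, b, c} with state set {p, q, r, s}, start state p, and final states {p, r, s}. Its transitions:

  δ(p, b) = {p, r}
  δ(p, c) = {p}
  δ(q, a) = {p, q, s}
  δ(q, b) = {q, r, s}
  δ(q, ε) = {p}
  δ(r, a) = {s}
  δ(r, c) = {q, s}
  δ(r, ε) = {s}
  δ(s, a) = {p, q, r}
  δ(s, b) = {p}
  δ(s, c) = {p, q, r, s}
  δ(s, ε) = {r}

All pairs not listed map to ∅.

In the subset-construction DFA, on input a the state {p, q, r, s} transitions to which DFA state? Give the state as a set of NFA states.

{p, q, r, s}

δ(p,a) = ∅; δ(q,a) = {p, q, s}; δ(r,a) = {s}; δ(s,a) = {p, q, r}.
Union: {p, q, r, s}.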